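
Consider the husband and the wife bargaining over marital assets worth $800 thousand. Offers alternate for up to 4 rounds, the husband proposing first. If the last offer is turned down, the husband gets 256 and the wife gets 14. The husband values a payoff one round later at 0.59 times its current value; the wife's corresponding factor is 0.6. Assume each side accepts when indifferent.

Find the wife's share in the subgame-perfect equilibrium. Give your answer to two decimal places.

By backward induction:
Round 4 (the wife proposes): the husband gets 256 if talks fail, so the wife offers 256 and keeps 544.
Round 3 (the husband proposes): the wife can get 544 next round, worth 0.6 × 544 = 326.4 now. The husband offers 326.4 and keeps 800 − 326.4 = 473.6.
Round 2 (the wife proposes): the husband can get 473.6 next round, worth 0.59 × 473.6 = 279.424 now; the wife offers that and keeps 520.576.
Round 1 (the husband proposes): the wife can get 520.576 next round, worth 0.6 × 520.576 = 312.3456 now. The husband offers 312.3456 and keeps 800 − 312.3456 = 487.6544.

312.35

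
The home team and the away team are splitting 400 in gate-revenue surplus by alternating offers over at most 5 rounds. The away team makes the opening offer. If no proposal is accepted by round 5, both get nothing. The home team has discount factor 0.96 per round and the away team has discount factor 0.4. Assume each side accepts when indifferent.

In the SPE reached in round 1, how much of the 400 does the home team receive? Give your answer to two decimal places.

318.87

Round 5 (the away team proposes): rejection yields 0 for the home team; the away team offers 0 and keeps 400.
Round 4 (the home team proposes): the away team can get 400 next round, worth 0.4 × 400 = 160 now. The home team offers 160 and keeps 400 − 160 = 240.
Round 3 (the away team proposes): the home team can get 240 next round, worth 0.96 × 240 = 230.4 now, so the away team offers 230.4, keeping 169.6.
Round 2 (the home team proposes): the away team can get 169.6 next round, worth 0.4 × 169.6 = 67.84 now, so the home team offers 67.84, keeping 332.16.
Round 1 (the away team proposes): the home team can get 332.16 next round, worth 0.96 × 332.16 = 318.8736 now; the away team offers that and keeps 81.1264.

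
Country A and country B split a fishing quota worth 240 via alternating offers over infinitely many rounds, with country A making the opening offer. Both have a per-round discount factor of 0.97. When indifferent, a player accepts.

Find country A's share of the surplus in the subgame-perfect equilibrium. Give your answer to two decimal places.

Let x be country A's share when country A proposes and y be country B's share when country B proposes.
Country B accepts iff offered ≥ 0.97·y, so x = 240 − 0.97y. Symmetrically y = 240 − 0.97x.
Substituting: x = 240 − 0.97(240 − 0.97x), giving x(1 − 0.97·0.97) = 240(1 − 0.97).
So x = 240 × 0.03 / 0.0591 ≈ 121.8274, and country B receives 240 − x ≈ 118.1726.

121.83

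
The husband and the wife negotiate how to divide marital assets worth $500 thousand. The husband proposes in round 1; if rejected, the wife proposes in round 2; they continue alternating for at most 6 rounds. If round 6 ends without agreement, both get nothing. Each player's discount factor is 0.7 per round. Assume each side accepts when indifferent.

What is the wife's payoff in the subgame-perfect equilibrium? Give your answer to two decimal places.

Round 6 (the wife proposes): the husband will accept anything ≥ 0, so the wife offers 0 and keeps 500.
Round 5 (the husband proposes): the wife can get 500 next round, worth 0.7 × 500 = 350 now; the husband offers that and keeps 150.
Round 4 (the wife proposes): the husband can get 150 next round, worth 0.7 × 150 = 105 now, so the wife offers 105, keeping 395.
Round 3 (the husband proposes): the wife can get 395 next round, worth 0.7 × 395 = 276.5 now; the husband offers that and keeps 223.5.
Round 2 (the wife proposes): the husband can get 223.5 next round, worth 0.7 × 223.5 = 156.45 now, so the wife offers 156.45, keeping 343.55.
Round 1 (the husband proposes): the wife can get 343.55 next round, worth 0.7 × 343.55 = 240.485 now, so the husband offers 240.485, keeping 259.515.

240.49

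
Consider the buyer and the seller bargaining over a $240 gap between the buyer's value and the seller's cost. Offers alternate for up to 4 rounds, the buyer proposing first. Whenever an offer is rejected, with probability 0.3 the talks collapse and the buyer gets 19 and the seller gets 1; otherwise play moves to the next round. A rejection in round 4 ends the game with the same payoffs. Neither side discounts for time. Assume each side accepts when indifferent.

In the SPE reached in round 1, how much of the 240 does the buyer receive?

Round 4 (the seller proposes): the buyer gets 19 if talks fail, so the seller offers 19 and keeps 221.
Round 3 (the buyer proposes): rejecting gives the seller an expected 0.7 × 221 + 0.3 × 1 = 155, so the buyer offers 155, keeping 85.
Round 2 (the seller proposes): rejecting gives the buyer an expected 0.7 × 85 + 0.3 × 19 = 65.2, so the seller offers 65.2, keeping 174.8.
Round 1 (the buyer proposes): rejecting gives the seller an expected 0.7 × 174.8 + 0.3 × 1 = 122.66, so the buyer offers 122.66, keeping 117.34.

117.34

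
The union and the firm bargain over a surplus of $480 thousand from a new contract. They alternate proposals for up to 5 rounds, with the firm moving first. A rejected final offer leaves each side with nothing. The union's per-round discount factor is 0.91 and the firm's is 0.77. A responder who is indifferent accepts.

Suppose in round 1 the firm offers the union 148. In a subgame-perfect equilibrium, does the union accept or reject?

Reject

Work out the union's continuation value if the offer is rejected.
Round 5 (the firm proposes): the union will accept anything ≥ 0, so the firm offers 0 and keeps 480.
Round 4 (the union proposes): the firm can get 480 next round, worth 0.77 × 480 = 369.6 now. The union offers 369.6 and keeps 480 − 369.6 = 110.4.
Round 3 (the firm proposes): the union can get 110.4 next round, worth 0.91 × 110.4 = 100.464 now, so the firm offers 100.464, keeping 379.536.
Round 2 (the union proposes): the firm can get 379.536 next round, worth 0.77 × 379.536 = 292.24272 now. The union offers 292.24272 and keeps 480 − 292.24272 = 187.75728.
So by rejecting in round 1, the union gets 187.75728 next round, worth 0.91 × 187.75728 = 170.8591248 now.
Offer 148 < 170.8591248, so the union rejects.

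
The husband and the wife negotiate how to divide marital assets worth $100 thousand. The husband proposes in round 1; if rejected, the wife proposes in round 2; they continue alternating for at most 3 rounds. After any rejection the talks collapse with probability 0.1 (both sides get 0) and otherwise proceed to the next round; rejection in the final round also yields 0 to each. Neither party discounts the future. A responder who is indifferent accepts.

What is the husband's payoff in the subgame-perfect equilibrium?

By backward induction:
Round 3 (the husband proposes): rejection yields 0 for the wife; the husband offers 0 and keeps 100.
Round 2 (the wife proposes): rejecting gives the husband an expected 0.9 × 100 = 90; the wife offers that and keeps 10.
Round 1 (the husband proposes): rejecting gives the wife an expected 0.9 × 10 = 9, so the husband offers 9, keeping 91.

91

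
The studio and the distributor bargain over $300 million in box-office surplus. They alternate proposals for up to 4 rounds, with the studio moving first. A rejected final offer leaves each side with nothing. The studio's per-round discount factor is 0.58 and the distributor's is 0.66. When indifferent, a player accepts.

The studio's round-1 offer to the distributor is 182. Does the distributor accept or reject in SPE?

Round 4 (the distributor proposes): rejection yields 0 for the studio; the distributor offers 0 and keeps 300.
Round 3 (the studio proposes): the distributor can get 300 next round, worth 0.66 × 300 = 198 now. The studio offers 198 and keeps 300 − 198 = 102.
Round 2 (the distributor proposes): the studio can get 102 next round, worth 0.58 × 102 = 59.16 now; the distributor offers that and keeps 240.84.
So by rejecting in round 1, the distributor gets 240.84 next round, worth 0.66 × 240.84 = 158.9544 now.
Offer 182 ≥ 158.9544, so the distributor accepts.

Accept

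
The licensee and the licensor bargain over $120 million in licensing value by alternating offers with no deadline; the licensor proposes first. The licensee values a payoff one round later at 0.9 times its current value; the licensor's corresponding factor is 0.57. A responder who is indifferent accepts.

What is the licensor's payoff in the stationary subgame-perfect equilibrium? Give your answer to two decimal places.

When the licensor proposes, the licensee accepts any offer worth at least 0.9 times what the licensee would get by proposing next round; and vice versa.
This gives x = 120 − 0.9y and y = 120 − 0.57x, where x and y are each side's share when it proposes.
Hence (1 − 0.9·0.57)x = 120(1 − 0.9), i.e. 0.487·x = 12.
x ≈ 24.6407; the licensee's share is 120 − x ≈ 95.3593.

24.64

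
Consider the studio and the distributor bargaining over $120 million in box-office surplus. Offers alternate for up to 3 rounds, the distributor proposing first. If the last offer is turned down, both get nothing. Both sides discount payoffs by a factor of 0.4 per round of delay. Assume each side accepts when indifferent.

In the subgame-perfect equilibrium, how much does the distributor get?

Solve by backward induction from round 3.
Round 3 (the distributor proposes): the studio will accept anything ≥ 0, so the distributor offers 0 and keeps 120.
Round 2 (the studio proposes): the distributor can get 120 next round, worth 0.4 × 120 = 48 now. The studio offers 48 and keeps 120 − 48 = 72.
Round 1 (the distributor proposes): the studio can get 72 next round, worth 0.4 × 72 = 28.8 now; the distributor offers that and keeps 91.2.

91.2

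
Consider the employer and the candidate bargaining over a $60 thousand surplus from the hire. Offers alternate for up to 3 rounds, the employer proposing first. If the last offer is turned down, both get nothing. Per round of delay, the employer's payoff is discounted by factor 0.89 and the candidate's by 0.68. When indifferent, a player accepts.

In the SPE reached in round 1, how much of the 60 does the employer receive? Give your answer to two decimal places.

55.51

Solve by backward induction from round 3.
Round 3 (the employer proposes): the candidate will accept anything ≥ 0, so the employer offers 0 and keeps 60.
Round 2 (the candidate proposes): the employer can get 60 next round, worth 0.89 × 60 = 53.4 now; the candidate offers that and keeps 6.6.
Round 1 (the employer proposes): the candidate can get 6.6 next round, worth 0.68 × 6.6 = 4.488 now; the employer offers that and keeps 55.512.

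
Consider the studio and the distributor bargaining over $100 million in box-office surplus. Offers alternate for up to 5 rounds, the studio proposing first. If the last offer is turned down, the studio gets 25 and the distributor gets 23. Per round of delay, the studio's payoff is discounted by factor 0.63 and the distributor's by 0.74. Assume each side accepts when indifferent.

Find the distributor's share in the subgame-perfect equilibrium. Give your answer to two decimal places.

Round 5 (the studio proposes): the distributor gets 23 if talks fail, so the studio offers 23 and keeps 77.
Round 4 (the distributor proposes): the studio can get 77 next round, worth 0.63 × 77 = 48.51 now. The distributor offers 48.51 and keeps 100 − 48.51 = 51.49.
Round 3 (the studio proposes): the distributor can get 51.49 next round, worth 0.74 × 51.49 = 38.1026 now; the studio offers that and keeps 61.8974.
Round 2 (the distributor proposes): the studio can get 61.8974 next round, worth 0.63 × 61.8974 = 38.995362 now, so the distributor offers 38.995362, keeping 61.004638.
Round 1 (the studio proposes): the distributor can get 61.004638 next round, worth 0.74 × 61.004638 = 45.14343212 now. The studio offers 45.14343212 and keeps 100 − 45.14343212 = 54.85656788.

45.14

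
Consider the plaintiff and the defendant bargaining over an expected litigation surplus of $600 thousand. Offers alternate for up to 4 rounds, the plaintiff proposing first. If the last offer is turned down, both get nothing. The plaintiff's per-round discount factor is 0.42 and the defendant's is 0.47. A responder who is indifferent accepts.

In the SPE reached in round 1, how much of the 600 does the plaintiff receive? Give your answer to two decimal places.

Round 4 (the defendant proposes): rejection yields 0 for the plaintiff; the defendant offers 0 and keeps 600.
Round 3 (the plaintiff proposes): the defendant can get 600 next round, worth 0.47 × 600 = 282 now. The plaintiff offers 282 and keeps 600 − 282 = 318.
Round 2 (the defendant proposes): the plaintiff can get 318 next round, worth 0.42 × 318 = 133.56 now. The defendant offers 133.56 and keeps 600 − 133.56 = 466.44.
Round 1 (the plaintiff proposes): the defendant can get 466.44 next round, worth 0.47 × 466.44 = 219.2268 now, so the plaintiff offers 219.2268, keeping 380.7732.

380.77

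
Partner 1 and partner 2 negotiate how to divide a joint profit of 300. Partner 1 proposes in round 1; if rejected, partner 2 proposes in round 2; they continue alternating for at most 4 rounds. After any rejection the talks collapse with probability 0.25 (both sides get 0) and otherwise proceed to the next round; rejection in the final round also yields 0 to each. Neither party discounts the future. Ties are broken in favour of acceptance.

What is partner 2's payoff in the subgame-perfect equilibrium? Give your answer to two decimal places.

182.81

Round 4 (partner 2 proposes): partner 1 will accept anything ≥ 0, so partner 2 offers 0 and keeps 300.
Round 3 (partner 1 proposes): rejecting gives partner 2 an expected 0.75 × 300 = 225. Partner 1 offers 225 and keeps 300 − 225 = 75.
Round 2 (partner 2 proposes): rejecting gives partner 1 an expected 0.75 × 75 = 56.25; partner 2 offers that and keeps 243.75.
Round 1 (partner 1 proposes): rejecting gives partner 2 an expected 0.75 × 243.75 = 182.8125; partner 1 offers that and keeps 117.1875.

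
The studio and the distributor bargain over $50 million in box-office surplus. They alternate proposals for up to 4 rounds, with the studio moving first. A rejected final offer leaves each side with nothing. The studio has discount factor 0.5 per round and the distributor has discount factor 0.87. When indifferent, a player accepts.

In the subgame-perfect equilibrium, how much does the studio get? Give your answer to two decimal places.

Solve by backward induction from round 4.
Round 4 (the distributor proposes): rejection yields 0 for the studio; the distributor offers 0 and keeps 50.
Round 3 (the studio proposes): the distributor can get 50 next round, worth 0.87 × 50 = 43.5 now. The studio offers 43.5 and keeps 50 − 43.5 = 6.5.
Round 2 (the distributor proposes): the studio can get 6.5 next round, worth 0.5 × 6.5 = 3.25 now; the distributor offers that and keeps 46.75.
Round 1 (the studio proposes): the distributor can get 46.75 next round, worth 0.87 × 46.75 = 40.6725 now; the studio offers that and keeps 9.3275.

9.33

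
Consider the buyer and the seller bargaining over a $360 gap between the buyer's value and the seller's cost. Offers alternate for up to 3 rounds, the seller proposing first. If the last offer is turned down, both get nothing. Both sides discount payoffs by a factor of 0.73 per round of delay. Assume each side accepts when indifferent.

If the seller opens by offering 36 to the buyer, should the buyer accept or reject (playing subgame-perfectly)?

Round 3 (the seller proposes): rejection yields 0 for the buyer; the seller offers 0 and keeps 360.
Round 2 (the buyer proposes): the seller can get 360 next round, worth 0.73 × 360 = 262.8 now, so the buyer offers 262.8, keeping 97.2.
So by rejecting in round 1, the buyer gets 97.2 next round, worth 0.73 × 97.2 = 70.956 now.
Offer 36 < 70.956, so the buyer rejects.

Reject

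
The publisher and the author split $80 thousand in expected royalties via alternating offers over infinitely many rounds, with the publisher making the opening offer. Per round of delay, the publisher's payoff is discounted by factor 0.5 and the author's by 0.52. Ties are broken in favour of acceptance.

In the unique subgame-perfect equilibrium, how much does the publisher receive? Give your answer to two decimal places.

In a stationary SPE each proposer offers the other exactly their discounted continuation value.
If the publisher keeps x when proposing and the author keeps y when proposing, then x = 80 − 0.52y and y = 80 − 0.5x.
Solving: x = 80(1 − 0.52) / (1 − 0.5·0.52) = 38.4 / 0.74 ≈ 51.8919.
The author gets 80 − 51.8919 ≈ 28.1081.

51.89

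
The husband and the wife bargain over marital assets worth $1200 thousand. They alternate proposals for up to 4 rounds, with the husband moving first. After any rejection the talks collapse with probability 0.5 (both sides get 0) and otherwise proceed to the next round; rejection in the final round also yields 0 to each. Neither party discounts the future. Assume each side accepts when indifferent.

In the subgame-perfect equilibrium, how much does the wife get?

450

Round 4 (the wife proposes): the husband will accept anything ≥ 0, so the wife offers 0 and keeps 1200.
Round 3 (the husband proposes): rejecting gives the wife an expected 0.5 × 1200 = 600. The husband offers 600 and keeps 1200 − 600 = 600.
Round 2 (the wife proposes): rejecting gives the husband an expected 0.5 × 600 = 300; the wife offers that and keeps 900.
Round 1 (the husband proposes): rejecting gives the wife an expected 0.5 × 900 = 450. The husband offers 450 and keeps 1200 − 450 = 750.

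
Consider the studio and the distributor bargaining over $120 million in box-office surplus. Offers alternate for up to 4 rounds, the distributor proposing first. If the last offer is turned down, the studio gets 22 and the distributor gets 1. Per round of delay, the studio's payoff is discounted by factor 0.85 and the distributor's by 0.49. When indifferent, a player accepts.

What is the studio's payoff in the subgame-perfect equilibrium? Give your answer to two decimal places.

Round 4 (the studio proposes): the distributor gets 1 if talks fail, so the studio offers 1 and keeps 119.
Round 3 (the distributor proposes): the studio can get 119 next round, worth 0.85 × 119 = 101.15 now; the distributor offers that and keeps 18.85.
Round 2 (the studio proposes): the distributor can get 18.85 next round, worth 0.49 × 18.85 = 9.2365 now; the studio offers that and keeps 110.7635.
Round 1 (the distributor proposes): the studio can get 110.7635 next round, worth 0.85 × 110.7635 = 94.148975 now; the distributor offers that and keeps 25.851025.

94.15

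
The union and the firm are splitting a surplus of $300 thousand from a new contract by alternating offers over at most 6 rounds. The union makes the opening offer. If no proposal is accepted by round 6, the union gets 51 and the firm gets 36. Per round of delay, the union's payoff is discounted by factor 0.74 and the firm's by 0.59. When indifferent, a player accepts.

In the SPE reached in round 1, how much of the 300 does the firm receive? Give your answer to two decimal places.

Work backward from the last round.
Round 6 (the firm proposes): the union gets 51 if talks fail, so the firm offers 51 and keeps 249.
Round 5 (the union proposes): the firm can get 249 next round, worth 0.59 × 249 = 146.91 now; the union offers that and keeps 153.09.
Round 4 (the firm proposes): the union can get 153.09 next round, worth 0.74 × 153.09 = 113.2866 now, so the firm offers 113.2866, keeping 186.7134.
Round 3 (the union proposes): the firm can get 186.7134 next round, worth 0.59 × 186.7134 = 110.160906 now, so the union offers 110.160906, keeping 189.839094.
Round 2 (the firm proposes): the union can get 189.839094 next round, worth 0.74 × 189.839094 = 140.48092956 now. The firm offers 140.48092956 and keeps 300 − 140.48092956 = 159.51907044.
Round 1 (the union proposes): the firm can get 159.51907044 next round, worth 0.59 × 159.51907044 = 94.1162515596 now, so the union offers 94.1162515596, keeping 205.8837484404.

94.12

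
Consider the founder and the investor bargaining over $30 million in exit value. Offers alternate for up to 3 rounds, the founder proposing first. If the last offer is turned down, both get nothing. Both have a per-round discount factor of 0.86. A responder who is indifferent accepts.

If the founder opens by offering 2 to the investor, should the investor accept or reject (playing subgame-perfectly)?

Round 3 (the founder proposes): the investor will accept anything ≥ 0, so the founder offers 0 and keeps 30.
Round 2 (the investor proposes): the founder can get 30 next round, worth 0.86 × 30 = 25.8 now. The investor offers 25.8 and keeps 30 − 25.8 = 4.2.
So by rejecting in round 1, the investor gets 4.2 next round, worth 0.86 × 4.2 = 3.612 now.
Offer 2 < 3.612, so the investor rejects.

Reject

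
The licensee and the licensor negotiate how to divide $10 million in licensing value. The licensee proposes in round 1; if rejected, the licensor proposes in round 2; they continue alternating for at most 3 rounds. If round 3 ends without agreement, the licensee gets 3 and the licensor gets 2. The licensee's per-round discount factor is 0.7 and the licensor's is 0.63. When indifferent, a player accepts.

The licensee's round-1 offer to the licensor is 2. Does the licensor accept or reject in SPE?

Reject

Round 3 (the licensee proposes): the licensor gets 2 if talks fail, so the licensee offers 2 and keeps 8.
Round 2 (the licensor proposes): the licensee can get 8 next round, worth 0.7 × 8 = 5.6 now; the licensor offers that and keeps 4.4.
So by rejecting in round 1, the licensor gets 4.4 next round, worth 0.63 × 4.4 = 2.772 now.
Offer 2 < 2.772, so the licensor rejects.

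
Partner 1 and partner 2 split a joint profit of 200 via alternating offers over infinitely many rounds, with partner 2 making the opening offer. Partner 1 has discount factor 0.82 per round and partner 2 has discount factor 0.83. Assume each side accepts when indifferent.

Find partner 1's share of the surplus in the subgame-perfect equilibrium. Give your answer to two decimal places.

87.29

In a stationary SPE each proposer offers the other exactly their discounted continuation value.
If partner 2 keeps x when proposing and partner 1 keeps y when proposing, then x = 200 − 0.82y and y = 200 − 0.83x.
Solving: x = 200(1 − 0.82) / (1 − 0.83·0.82) = 36 / 0.3194 ≈ 112.7113.
Partner 1 gets 200 − 112.7113 ≈ 87.2887.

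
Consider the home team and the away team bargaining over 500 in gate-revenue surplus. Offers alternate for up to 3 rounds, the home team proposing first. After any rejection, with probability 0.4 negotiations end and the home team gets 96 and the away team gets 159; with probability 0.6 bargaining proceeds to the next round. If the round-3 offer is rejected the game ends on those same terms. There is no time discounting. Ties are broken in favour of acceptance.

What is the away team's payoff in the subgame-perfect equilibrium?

Round 3 (the home team proposes): the away team gets 159 if talks fail, so the home team offers 159 and keeps 341.
Round 2 (the away team proposes): rejecting gives the home team an expected 0.6 × 341 + 0.4 × 96 = 243; the away team offers that and keeps 257.
Round 1 (the home team proposes): rejecting gives the away team an expected 0.6 × 257 + 0.4 × 159 = 217.8. The home team offers 217.8 and keeps 500 − 217.8 = 282.2.

217.8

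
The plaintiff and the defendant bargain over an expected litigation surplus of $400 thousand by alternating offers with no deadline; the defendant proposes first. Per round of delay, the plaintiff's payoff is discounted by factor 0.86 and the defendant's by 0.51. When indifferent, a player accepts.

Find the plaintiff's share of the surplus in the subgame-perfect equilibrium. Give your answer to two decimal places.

300.25

When the defendant proposes, the plaintiff accepts any offer worth at least 0.86 times what the plaintiff would get by proposing next round; and vice versa.
This gives x = 400 − 0.86y and y = 400 − 0.51x, where x and y are each side's share when it proposes.
Hence (1 − 0.86·0.51)x = 400(1 − 0.86), i.e. 0.5614·x = 56.
x ≈ 99.7506; the plaintiff's share is 400 − x ≈ 300.2494.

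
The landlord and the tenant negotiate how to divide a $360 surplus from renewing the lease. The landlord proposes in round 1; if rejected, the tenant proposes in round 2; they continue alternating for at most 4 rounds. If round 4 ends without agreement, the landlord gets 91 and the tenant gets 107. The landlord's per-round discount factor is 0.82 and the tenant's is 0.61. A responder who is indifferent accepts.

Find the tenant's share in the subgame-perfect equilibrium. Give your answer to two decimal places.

Work backward from the last round.
Round 4 (the tenant proposes): the landlord gets 91 if talks fail, so the tenant offers 91 and keeps 269.
Round 3 (the landlord proposes): the tenant can get 269 next round, worth 0.61 × 269 = 164.09 now, so the landlord offers 164.09, keeping 195.91.
Round 2 (the tenant proposes): the landlord can get 195.91 next round, worth 0.82 × 195.91 = 160.6462 now. The tenant offers 160.6462 and keeps 360 − 160.6462 = 199.3538.
Round 1 (the landlord proposes): the tenant can get 199.3538 next round, worth 0.61 × 199.3538 = 121.605818 now; the landlord offers that and keeps 238.394182.

121.61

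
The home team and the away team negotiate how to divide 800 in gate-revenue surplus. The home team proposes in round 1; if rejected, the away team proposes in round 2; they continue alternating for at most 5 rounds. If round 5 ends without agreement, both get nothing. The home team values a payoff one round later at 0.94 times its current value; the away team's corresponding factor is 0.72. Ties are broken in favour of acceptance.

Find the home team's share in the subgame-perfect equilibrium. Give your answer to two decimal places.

742.05

Round 5 (the home team proposes): rejection yields 0 for the away team; the home team offers 0 and keeps 800.
Round 4 (the away team proposes): the home team can get 800 next round, worth 0.94 × 800 = 752 now. The away team offers 752 and keeps 800 − 752 = 48.
Round 3 (the home team proposes): the away team can get 48 next round, worth 0.72 × 48 = 34.56 now, so the home team offers 34.56, keeping 765.44.
Round 2 (the away team proposes): the home team can get 765.44 next round, worth 0.94 × 765.44 = 719.5136 now; the away team offers that and keeps 80.4864.
Round 1 (the home team proposes): the away team can get 80.4864 next round, worth 0.72 × 80.4864 = 57.950208 now. The home team offers 57.950208 and keeps 800 − 57.950208 = 742.049792.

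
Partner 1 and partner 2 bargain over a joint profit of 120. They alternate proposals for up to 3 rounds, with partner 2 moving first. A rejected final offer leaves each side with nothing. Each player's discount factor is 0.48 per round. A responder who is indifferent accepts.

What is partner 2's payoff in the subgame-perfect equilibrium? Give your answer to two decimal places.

90.05

Round 3 (partner 2 proposes): rejection yields 0 for partner 1; partner 2 offers 0 and keeps 120.
Round 2 (partner 1 proposes): partner 2 can get 120 next round, worth 0.48 × 120 = 57.6 now; partner 1 offers that and keeps 62.4.
Round 1 (partner 2 proposes): partner 1 can get 62.4 next round, worth 0.48 × 62.4 = 29.952 now, so partner 2 offers 29.952, keeping 90.048.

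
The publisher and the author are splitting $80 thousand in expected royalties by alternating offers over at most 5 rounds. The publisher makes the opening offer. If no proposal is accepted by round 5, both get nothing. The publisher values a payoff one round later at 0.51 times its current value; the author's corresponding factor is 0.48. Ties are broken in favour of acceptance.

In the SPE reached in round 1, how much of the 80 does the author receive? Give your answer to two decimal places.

Work backward from the last round.
Round 5 (the publisher proposes): rejection yields 0 for the author; the publisher offers 0 and keeps 80.
Round 4 (the author proposes): the publisher can get 80 next round, worth 0.51 × 80 = 40.8 now; the author offers that and keeps 39.2.
Round 3 (the publisher proposes): the author can get 39.2 next round, worth 0.48 × 39.2 = 18.816 now. The publisher offers 18.816 and keeps 80 − 18.816 = 61.184.
Round 2 (the author proposes): the publisher can get 61.184 next round, worth 0.51 × 61.184 = 31.20384 now; the author offers that and keeps 48.79616.
Round 1 (the publisher proposes): the author can get 48.79616 next round, worth 0.48 × 48.79616 = 23.4221568 now, so the publisher offers 23.4221568, keeping 56.5778432.

23.42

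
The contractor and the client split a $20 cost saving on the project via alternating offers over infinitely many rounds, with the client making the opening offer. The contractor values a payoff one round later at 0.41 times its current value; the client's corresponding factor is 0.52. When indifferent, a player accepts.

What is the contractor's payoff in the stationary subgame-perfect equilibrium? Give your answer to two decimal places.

Let x be the client's share when the client proposes and y be the contractor's share when the contractor proposes.
The contractor accepts iff offered ≥ 0.41·y, so x = 20 − 0.41y. Symmetrically y = 20 − 0.52x.
Substituting: x = 20 − 0.41(20 − 0.52x), giving x(1 − 0.52·0.41) = 20(1 − 0.41).
So x = 20 × 0.59 / 0.7868 ≈ 14.9975, and the contractor receives 20 − x ≈ 5.0025.

5.00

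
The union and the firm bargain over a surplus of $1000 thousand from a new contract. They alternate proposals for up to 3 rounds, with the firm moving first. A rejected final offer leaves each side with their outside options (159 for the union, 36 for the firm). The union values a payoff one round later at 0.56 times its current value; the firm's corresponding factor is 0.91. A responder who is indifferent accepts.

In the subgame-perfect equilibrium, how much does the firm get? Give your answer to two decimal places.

868.57

Round 3 (the firm proposes): the union gets 159 if talks fail, so the firm offers 159 and keeps 841.
Round 2 (the union proposes): the firm can get 841 next round, worth 0.91 × 841 = 765.31 now. The union offers 765.31 and keeps 1000 − 765.31 = 234.69.
Round 1 (the firm proposes): the union can get 234.69 next round, worth 0.56 × 234.69 = 131.4264 now; the firm offers that and keeps 868.5736.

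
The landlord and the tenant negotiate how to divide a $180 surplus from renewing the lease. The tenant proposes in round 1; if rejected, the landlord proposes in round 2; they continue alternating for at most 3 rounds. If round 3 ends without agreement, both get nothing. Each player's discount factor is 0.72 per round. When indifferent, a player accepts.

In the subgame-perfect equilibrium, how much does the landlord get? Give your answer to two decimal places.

Solve by backward induction from round 3.
Round 3 (the tenant proposes): rejection yields 0 for the landlord; the tenant offers 0 and keeps 180.
Round 2 (the landlord proposes): the tenant can get 180 next round, worth 0.72 × 180 = 129.6 now; the landlord offers that and keeps 50.4.
Round 1 (the tenant proposes): the landlord can get 50.4 next round, worth 0.72 × 50.4 = 36.288 now; the tenant offers that and keeps 143.712.

36.29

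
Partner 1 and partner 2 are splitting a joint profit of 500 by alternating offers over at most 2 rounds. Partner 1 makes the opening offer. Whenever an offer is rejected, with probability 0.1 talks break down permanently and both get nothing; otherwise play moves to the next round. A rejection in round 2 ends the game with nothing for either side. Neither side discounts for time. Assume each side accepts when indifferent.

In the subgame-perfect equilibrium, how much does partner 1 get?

50

Round 2 (partner 2 proposes): partner 1 will accept anything ≥ 0, so partner 2 offers 0 and keeps 500.
Round 1 (partner 1 proposes): rejecting gives partner 2 an expected 0.9 × 500 = 450. Partner 1 offers 450 and keeps 500 − 450 = 50.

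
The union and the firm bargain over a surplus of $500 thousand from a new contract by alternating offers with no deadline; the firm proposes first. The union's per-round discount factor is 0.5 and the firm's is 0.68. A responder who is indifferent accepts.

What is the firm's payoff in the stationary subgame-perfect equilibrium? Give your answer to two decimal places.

In a stationary SPE each proposer offers the other exactly their discounted continuation value.
If the firm keeps x when proposing and the union keeps y when proposing, then x = 500 − 0.5y and y = 500 − 0.68x.
Solving: x = 500(1 − 0.5) / (1 − 0.68·0.5) = 250 / 0.66 ≈ 378.7879.
The union gets 500 − 378.7879 ≈ 121.2121.

378.79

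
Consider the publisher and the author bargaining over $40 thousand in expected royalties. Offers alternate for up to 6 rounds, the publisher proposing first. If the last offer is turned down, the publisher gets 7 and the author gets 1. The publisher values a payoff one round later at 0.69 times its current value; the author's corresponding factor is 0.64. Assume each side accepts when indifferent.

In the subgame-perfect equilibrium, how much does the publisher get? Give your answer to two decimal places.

24.44

Solve by backward induction from round 6.
Round 6 (the author proposes): the publisher gets 7 if talks fail, so the author offers 7 and keeps 33.
Round 5 (the publisher proposes): the author can get 33 next round, worth 0.64 × 33 = 21.12 now. The publisher offers 21.12 and keeps 40 − 21.12 = 18.88.
Round 4 (the author proposes): the publisher can get 18.88 next round, worth 0.69 × 18.88 = 13.0272 now. The author offers 13.0272 and keeps 40 − 13.0272 = 26.9728.
Round 3 (the publisher proposes): the author can get 26.9728 next round, worth 0.64 × 26.9728 = 17.262592 now. The publisher offers 17.262592 and keeps 40 − 17.262592 = 22.737408.
Round 2 (the author proposes): the publisher can get 22.737408 next round, worth 0.69 × 22.737408 = 15.68881152 now. The author offers 15.68881152 and keeps 40 − 15.68881152 = 24.31118848.
Round 1 (the publisher proposes): the author can get 24.31118848 next round, worth 0.64 × 24.31118848 = 15.5591606272 now. The publisher offers 15.5591606272 and keeps 40 − 15.5591606272 = 24.4408393728.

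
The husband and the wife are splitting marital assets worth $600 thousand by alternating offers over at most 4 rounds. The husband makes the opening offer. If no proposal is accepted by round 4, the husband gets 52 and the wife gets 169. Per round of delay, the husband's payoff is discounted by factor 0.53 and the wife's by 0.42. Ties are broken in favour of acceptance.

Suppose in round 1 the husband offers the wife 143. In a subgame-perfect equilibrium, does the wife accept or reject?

Round 4 (the wife proposes): the husband gets 52 if talks fail, so the wife offers 52 and keeps 548.
Round 3 (the husband proposes): the wife can get 548 next round, worth 0.42 × 548 = 230.16 now, so the husband offers 230.16, keeping 369.84.
Round 2 (the wife proposes): the husband can get 369.84 next round, worth 0.53 × 369.84 = 196.0152 now; the wife offers that and keeps 403.9848.
So by rejecting in round 1, the wife gets 403.9848 next round, worth 0.42 × 403.9848 = 169.673616 now.
Offer 143 < 169.673616, so the wife rejects.

Reject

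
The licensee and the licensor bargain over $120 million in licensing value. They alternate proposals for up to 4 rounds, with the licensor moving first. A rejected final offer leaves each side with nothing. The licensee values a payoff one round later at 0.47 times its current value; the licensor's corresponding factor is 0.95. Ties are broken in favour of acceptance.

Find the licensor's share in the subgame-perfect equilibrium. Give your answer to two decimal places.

92.00

By backward induction:
Round 4 (the licensee proposes): the licensor will accept anything ≥ 0, so the licensee offers 0 and keeps 120.
Round 3 (the licensor proposes): the licensee can get 120 next round, worth 0.47 × 120 = 56.4 now, so the licensor offers 56.4, keeping 63.6.
Round 2 (the licensee proposes): the licensor can get 63.6 next round, worth 0.95 × 63.6 = 60.42 now; the licensee offers that and keeps 59.58.
Round 1 (the licensor proposes): the licensee can get 59.58 next round, worth 0.47 × 59.58 = 28.0026 now. The licensor offers 28.0026 and keeps 120 − 28.0026 = 91.9974.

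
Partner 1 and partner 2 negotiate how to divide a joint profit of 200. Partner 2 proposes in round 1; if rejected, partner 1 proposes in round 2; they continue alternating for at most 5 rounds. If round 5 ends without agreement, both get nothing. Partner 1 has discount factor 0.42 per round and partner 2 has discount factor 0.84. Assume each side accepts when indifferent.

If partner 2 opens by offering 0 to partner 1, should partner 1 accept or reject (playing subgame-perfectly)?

Reject

Round 5 (partner 2 proposes): rejection yields 0 for partner 1; partner 2 offers 0 and keeps 200.
Round 4 (partner 1 proposes): partner 2 can get 200 next round, worth 0.84 × 200 = 168 now; partner 1 offers that and keeps 32.
Round 3 (partner 2 proposes): partner 1 can get 32 next round, worth 0.42 × 32 = 13.44 now; partner 2 offers that and keeps 186.56.
Round 2 (partner 1 proposes): partner 2 can get 186.56 next round, worth 0.84 × 186.56 = 156.7104 now; partner 1 offers that and keeps 43.2896.
So by rejecting in round 1, partner 1 gets 43.2896 next round, worth 0.42 × 43.2896 = 18.181632 now.
Offer 0 < 18.181632, so partner 1 rejects.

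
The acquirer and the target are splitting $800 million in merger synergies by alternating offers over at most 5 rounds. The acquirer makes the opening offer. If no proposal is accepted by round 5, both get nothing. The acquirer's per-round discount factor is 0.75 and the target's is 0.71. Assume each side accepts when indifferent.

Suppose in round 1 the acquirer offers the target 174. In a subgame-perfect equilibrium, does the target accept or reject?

Reject

Round 5 (the acquirer proposes): the target will accept anything ≥ 0, so the acquirer offers 0 and keeps 800.
Round 4 (the target proposes): the acquirer can get 800 next round, worth 0.75 × 800 = 600 now. The target offers 600 and keeps 800 − 600 = 200.
Round 3 (the acquirer proposes): the target can get 200 next round, worth 0.71 × 200 = 142 now; the acquirer offers that and keeps 658.
Round 2 (the target proposes): the acquirer can get 658 next round, worth 0.75 × 658 = 493.5 now, so the target offers 493.5, keeping 306.5.
So by rejecting in round 1, the target gets 306.5 next round, worth 0.71 × 306.5 = 217.615 now.
Offer 174 < 217.615, so the target rejects.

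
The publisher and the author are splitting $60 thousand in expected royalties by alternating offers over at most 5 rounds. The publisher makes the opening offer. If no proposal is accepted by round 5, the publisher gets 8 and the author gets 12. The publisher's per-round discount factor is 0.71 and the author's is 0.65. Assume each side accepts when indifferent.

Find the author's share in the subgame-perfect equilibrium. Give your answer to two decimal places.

Round 5 (the publisher proposes): the author gets 12 if talks fail, so the publisher offers 12 and keeps 48.
Round 4 (the author proposes): the publisher can get 48 next round, worth 0.71 × 48 = 34.08 now, so the author offers 34.08, keeping 25.92.
Round 3 (the publisher proposes): the author can get 25.92 next round, worth 0.65 × 25.92 = 16.848 now. The publisher offers 16.848 and keeps 60 − 16.848 = 43.152.
Round 2 (the author proposes): the publisher can get 43.152 next round, worth 0.71 × 43.152 = 30.63792 now. The author offers 30.63792 and keeps 60 − 30.63792 = 29.36208.
Round 1 (the publisher proposes): the author can get 29.36208 next round, worth 0.65 × 29.36208 = 19.085352 now; the publisher offers that and keeps 40.914648.

19.09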